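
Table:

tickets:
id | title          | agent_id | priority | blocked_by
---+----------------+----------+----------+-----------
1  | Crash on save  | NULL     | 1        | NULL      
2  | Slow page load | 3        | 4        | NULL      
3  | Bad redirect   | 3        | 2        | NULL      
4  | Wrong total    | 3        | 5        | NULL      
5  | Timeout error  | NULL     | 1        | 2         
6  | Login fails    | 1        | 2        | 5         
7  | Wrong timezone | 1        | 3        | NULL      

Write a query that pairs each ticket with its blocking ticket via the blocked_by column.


This is a self-join: tickets is joined to a second copy of itself, matching each row's blocked_by to another row's id. Use LEFT JOIN so rows with blocked_by=NULL are kept.
  - ticket 1 (Crash on save): blocked_by=NULL -> NULL
  - ticket 2 (Slow page load): blocked_by=NULL -> NULL
  - ticket 3 (Bad redirect): blocked_by=NULL -> NULL
  - ticket 4 (Wrong total): blocked_by=NULL -> NULL
  - ticket 5 (Timeout error): blocked_by=2 -> Slow page load
  - ticket 6 (Login fails): blocked_by=5 -> Timeout error
  - ticket 7 (Wrong timezone): blocked_by=NULL -> NULL

SQL:
SELECT a.title AS item, b.title AS blocked_by
FROM tickets a
LEFT JOIN tickets b ON a.blocked_by = b.id

Result:
item           | blocked_by    
---------------+---------------
Crash on save  | NULL          
Slow page load | NULL          
Bad redirect   | NULL          
Wrong total    | NULL          
Timeout error  | Slow page load
Login fails    | Timeout error 
Wrong timezone | NULL          


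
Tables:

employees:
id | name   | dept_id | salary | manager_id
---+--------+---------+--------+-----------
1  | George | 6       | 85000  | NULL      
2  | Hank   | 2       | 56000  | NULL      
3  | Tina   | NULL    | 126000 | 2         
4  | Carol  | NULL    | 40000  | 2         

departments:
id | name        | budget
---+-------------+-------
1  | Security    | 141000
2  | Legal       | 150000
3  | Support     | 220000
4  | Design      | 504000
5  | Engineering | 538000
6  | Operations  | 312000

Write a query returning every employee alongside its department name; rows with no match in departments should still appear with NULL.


LEFT JOIN keeps every row from employees (the left table); where dept_id has no match in departments, the department columns become NULL. Walk through each employee:
  - employee 1 (George): dept_id=6 -> matches Operations
  - employee 2 (Hank): dept_id=2 -> matches Legal
  - employee 3 (Tina): dept_id=NULL, no match -> kept with NULL
  - employee 4 (Carol): dept_id=NULL, no match -> kept with NULL
All 4 rows appear; 2 have NULL department.

SQL:
SELECT a.name, b.name AS department
FROM employees a
LEFT JOIN departments b ON a.dept_id = b.id

Result:
name   | department
-------+-----------
George | Operations
Hank   | Legal     
Tina   | NULL      
Carol  | NULL      


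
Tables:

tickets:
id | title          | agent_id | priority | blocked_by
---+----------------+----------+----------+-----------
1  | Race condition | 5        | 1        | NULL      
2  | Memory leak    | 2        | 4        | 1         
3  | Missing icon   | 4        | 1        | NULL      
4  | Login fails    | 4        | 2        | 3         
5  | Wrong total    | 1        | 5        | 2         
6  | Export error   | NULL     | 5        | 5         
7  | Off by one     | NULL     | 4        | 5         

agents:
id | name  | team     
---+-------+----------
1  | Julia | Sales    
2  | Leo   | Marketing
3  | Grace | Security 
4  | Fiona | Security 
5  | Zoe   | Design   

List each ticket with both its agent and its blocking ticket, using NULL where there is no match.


Two LEFT JOINs from the same base table tickets: one to agents via agent_id, one to tickets itself via blocked_by. Both are LEFT so every ticket is preserved.
Match against agents:
  - ticket 1 (Race condition): agent_id=5 -> matches Zoe
  - ticket 2 (Memory leak): agent_id=2 -> matches Leo
  - ticket 3 (Missing icon): agent_id=4 -> matches Fiona
  - ticket 4 (Login fails): agent_id=4 -> matches Fiona
  - ticket 5 (Wrong total): agent_id=1 -> matches Julia
  - ticket 6 (Export error): agent_id=NULL, no match -> kept with NULL
  - ticket 7 (Off by one): agent_id=NULL, no match -> kept with NULL
Match against tickets (self):
  - ticket 1 (Race condition): blocked_by=NULL -> NULL
  - ticket 2 (Memory leak): blocked_by=1 -> Race condition
  - ticket 3 (Missing icon): blocked_by=NULL -> NULL
  - ticket 4 (Login fails): blocked_by=3 -> Missing icon
  - ticket 5 (Wrong total): blocked_by=2 -> Memory leak
  - ticket 6 (Export error): blocked_by=5 -> Wrong total
  - ticket 7 (Off by one): blocked_by=5 -> Wrong total

SQL:
SELECT a.title, b.name AS agent, c.title AS blocked_by
FROM tickets a
LEFT JOIN agents b ON a.agent_id = b.id
LEFT JOIN tickets c ON a.blocked_by = c.id

Result:
title          | agent | blocked_by    
---------------+-------+---------------
Race condition | Zoe   | NULL          
Memory leak    | Leo   | Race condition
Missing icon   | Fiona | NULL          
Login fails    | Fiona | Missing icon  
Wrong total    | Julia | Memory leak   
Export error   | NULL  | Wrong total   
Off by one     | NULL  | Wrong total   


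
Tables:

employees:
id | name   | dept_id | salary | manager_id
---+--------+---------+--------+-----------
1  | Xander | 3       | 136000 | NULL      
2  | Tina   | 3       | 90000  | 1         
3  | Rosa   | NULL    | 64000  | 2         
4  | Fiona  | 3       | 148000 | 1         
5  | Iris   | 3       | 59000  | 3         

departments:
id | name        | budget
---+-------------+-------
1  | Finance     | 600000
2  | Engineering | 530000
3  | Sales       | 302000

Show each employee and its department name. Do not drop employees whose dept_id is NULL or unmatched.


LEFT JOIN keeps every row from employees (the left table); where dept_id has no match in departments, the department columns become NULL. Walk through each employee:
  - employee 1 (Xander): dept_id=3 -> matches Sales
  - employee 2 (Tina): dept_id=3 -> matches Sales
  - employee 3 (Rosa): dept_id=NULL, no match -> kept with NULL
  - employee 4 (Fiona): dept_id=3 -> matches Sales
  - employee 5 (Iris): dept_id=3 -> matches Sales
All 5 rows appear; 1 has NULL department.

SQL:
SELECT a.name, b.name AS department
FROM employees a
LEFT JOIN departments b ON a.dept_id = b.id

Result:
name   | department
-------+-----------
Xander | Sales     
Tina   | Sales     
Rosa   | NULL      
Fiona  | Sales     
Iris   | Sales     


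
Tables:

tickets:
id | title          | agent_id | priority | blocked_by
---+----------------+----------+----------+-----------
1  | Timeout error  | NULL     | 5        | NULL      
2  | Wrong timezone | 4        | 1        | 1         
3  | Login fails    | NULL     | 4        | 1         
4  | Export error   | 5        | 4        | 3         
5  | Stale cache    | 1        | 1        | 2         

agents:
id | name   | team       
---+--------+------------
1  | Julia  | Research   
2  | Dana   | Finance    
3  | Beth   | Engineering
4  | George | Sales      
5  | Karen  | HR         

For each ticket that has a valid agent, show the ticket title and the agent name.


INNER JOIN keeps only tickets rows whose agent_id matches an id in agents. Walk through each ticket:
  - ticket 1 (Timeout error): agent_id=NULL, no match -> dropped
  - ticket 2 (Wrong timezone): agent_id=4 -> matches George
  - ticket 3 (Login fails): agent_id=NULL, no match -> dropped
  - ticket 4 (Export error): agent_id=5 -> matches Karen
  - ticket 5 (Stale cache): agent_id=1 -> matches Julia
So 2 of 5 rows are dropped.

SQL:
SELECT a.title, b.name AS agent
FROM tickets a
INNER JOIN agents b ON a.agent_id = b.id

Result:
title          | agent 
---------------+-------
Wrong timezone | George
Export error   | Karen 
Stale cache    | Julia 


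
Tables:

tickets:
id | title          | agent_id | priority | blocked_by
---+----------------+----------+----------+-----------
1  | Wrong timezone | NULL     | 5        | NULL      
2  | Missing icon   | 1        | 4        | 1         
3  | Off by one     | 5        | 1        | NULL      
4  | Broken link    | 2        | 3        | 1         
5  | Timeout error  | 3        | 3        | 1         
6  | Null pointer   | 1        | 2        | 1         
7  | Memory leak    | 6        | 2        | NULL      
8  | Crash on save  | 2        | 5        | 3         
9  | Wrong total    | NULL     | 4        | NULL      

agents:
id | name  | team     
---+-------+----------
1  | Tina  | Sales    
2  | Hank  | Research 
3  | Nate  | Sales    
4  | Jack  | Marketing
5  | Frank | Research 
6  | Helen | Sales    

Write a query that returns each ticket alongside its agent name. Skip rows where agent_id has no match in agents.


INNER JOIN keeps only tickets rows whose agent_id matches an id in agents. Walk through each ticket:
  - ticket 1 (Wrong timezone): agent_id=NULL, no match -> dropped
  - ticket 2 (Missing icon): agent_id=1 -> matches Tina
  - ticket 3 (Off by one): agent_id=5 -> matches Frank
  - ticket 4 (Broken link): agent_id=2 -> matches Hank
  - ticket 5 (Timeout error): agent_id=3 -> matches Nate
  - ticket 6 (Null pointer): agent_id=1 -> matches Tina
  - ticket 7 (Memory leak): agent_id=6 -> matches Helen
  - ticket 8 (Crash on save): agent_id=2 -> matches Hank
  - ticket 9 (Wrong total): agent_id=NULL, no match -> dropped
So 2 of 9 rows are dropped.

SQL:
SELECT a.title, b.name AS agent
FROM tickets a
INNER JOIN agents b ON a.agent_id = b.id

Result:
title         | agent
--------------+------
Missing icon  | Tina 
Off by one    | Frank
Broken link   | Hank 
Timeout error | Nate 
Null pointer  | Tina 
Memory leak   | Helen
Crash on save | Hank 


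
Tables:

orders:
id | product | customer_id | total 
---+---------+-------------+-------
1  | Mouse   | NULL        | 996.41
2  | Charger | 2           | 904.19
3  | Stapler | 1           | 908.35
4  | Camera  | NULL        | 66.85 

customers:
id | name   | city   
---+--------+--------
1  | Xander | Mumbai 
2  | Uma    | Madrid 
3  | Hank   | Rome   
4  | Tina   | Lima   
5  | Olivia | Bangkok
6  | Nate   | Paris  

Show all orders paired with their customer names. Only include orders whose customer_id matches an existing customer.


INNER JOIN keeps only orders rows whose customer_id matches an id in customers. Walk through each order:
  - order 1 (Mouse): customer_id=NULL, no match -> dropped
  - order 2 (Charger): customer_id=2 -> matches Uma
  - order 3 (Stapler): customer_id=1 -> matches Xander
  - order 4 (Camera): customer_id=NULL, no match -> dropped
So 2 of 4 rows are dropped.

SQL:
SELECT a.product, b.name AS customer
FROM orders a
INNER JOIN customers b ON a.customer_id = b.id

Result:
product | customer
--------+---------
Charger | Uma     
Stapler | Xander  


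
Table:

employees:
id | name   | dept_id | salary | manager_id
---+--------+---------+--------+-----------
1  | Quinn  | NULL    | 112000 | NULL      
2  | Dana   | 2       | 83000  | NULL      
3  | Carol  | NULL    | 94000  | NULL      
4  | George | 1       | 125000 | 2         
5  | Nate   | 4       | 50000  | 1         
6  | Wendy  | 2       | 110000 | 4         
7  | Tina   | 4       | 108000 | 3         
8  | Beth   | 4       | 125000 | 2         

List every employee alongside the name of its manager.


This is a self-join: employees is joined to a second copy of itself, matching each row's manager_id to another row's id. Use LEFT JOIN so rows with manager_id=NULL are kept.
  - employee 1 (Quinn): manager_id=NULL -> NULL
  - employee 2 (Dana): manager_id=NULL -> NULL
  - employee 3 (Carol): manager_id=NULL -> NULL
  - employee 4 (George): manager_id=2 -> Dana
  - employee 5 (Nate): manager_id=1 -> Quinn
  - employee 6 (Wendy): manager_id=4 -> George
  - employee 7 (Tina): manager_id=3 -> Carol
  - employee 8 (Beth): manager_id=2 -> Dana

SQL:
SELECT a.name AS item, b.name AS manager
FROM employees a
LEFT JOIN employees b ON a.manager_id = b.id

Result:
item   | manager
-------+--------
Quinn  | NULL   
Dana   | NULL   
Carol  | NULL   
George | Dana   
Nate   | Quinn  
Wendy  | George 
Tina   | Carol  
Beth   | Dana   


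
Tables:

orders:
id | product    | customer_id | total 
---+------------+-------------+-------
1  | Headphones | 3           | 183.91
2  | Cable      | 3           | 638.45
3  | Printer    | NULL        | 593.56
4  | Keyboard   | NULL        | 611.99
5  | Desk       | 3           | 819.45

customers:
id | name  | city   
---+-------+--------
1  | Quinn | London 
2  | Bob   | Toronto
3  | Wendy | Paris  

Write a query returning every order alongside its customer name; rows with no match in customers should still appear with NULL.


LEFT JOIN keeps every row from orders (the left table); where customer_id has no match in customers, the customer columns become NULL. Walk through each order:
  - order 1 (Headphones): customer_id=3 -> matches Wendy
  - order 2 (Cable): customer_id=3 -> matches Wendy
  - order 3 (Printer): customer_id=NULL, no match -> kept with NULL
  - order 4 (Keyboard): customer_id=NULL, no match -> kept with NULL
  - order 5 (Desk): customer_id=3 -> matches Wendy
All 5 rows appear; 2 have NULL customer.

SQL:
SELECT a.product, b.name AS customer
FROM orders a
LEFT JOIN customers b ON a.customer_id = b.id

Result:
product    | customer
-----------+---------
Headphones | Wendy   
Cable      | Wendy   
Printer    | NULL    
Keyboard   | NULL    
Desk       | Wendy   


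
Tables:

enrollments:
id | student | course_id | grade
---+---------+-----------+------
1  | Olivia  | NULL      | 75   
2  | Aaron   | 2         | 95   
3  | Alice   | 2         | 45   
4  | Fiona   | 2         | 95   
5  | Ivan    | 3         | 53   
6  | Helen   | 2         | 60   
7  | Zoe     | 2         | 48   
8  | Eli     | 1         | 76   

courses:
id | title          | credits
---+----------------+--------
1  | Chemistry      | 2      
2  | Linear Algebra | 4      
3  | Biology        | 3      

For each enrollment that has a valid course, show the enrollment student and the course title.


INNER JOIN keeps only enrollments rows whose course_id matches an id in courses. Walk through each enrollment:
  - enrollment 1 (Olivia): course_id=NULL, no match -> dropped
  - enrollment 2 (Aaron): course_id=2 -> matches Linear Algebra
  - enrollment 3 (Alice): course_id=2 -> matches Linear Algebra
  - enrollment 4 (Fiona): course_id=2 -> matches Linear Algebra
  - enrollment 5 (Ivan): course_id=3 -> matches Biology
  - enrollment 6 (Helen): course_id=2 -> matches Linear Algebra
  - enrollment 7 (Zoe): course_id=2 -> matches Linear Algebra
  - enrollment 8 (Eli): course_id=1 -> matches Chemistry
So 1 of 8 rows is dropped.

SQL:
SELECT a.student, b.title AS course
FROM enrollments a
INNER JOIN courses b ON a.course_id = b.id

Result:
student | course        
--------+---------------
Aaron   | Linear Algebra
Alice   | Linear Algebra
Fiona   | Linear Algebra
Ivan    | Biology       
Helen   | Linear Algebra
Zoe     | Linear Algebra
Eli     | Chemistry     


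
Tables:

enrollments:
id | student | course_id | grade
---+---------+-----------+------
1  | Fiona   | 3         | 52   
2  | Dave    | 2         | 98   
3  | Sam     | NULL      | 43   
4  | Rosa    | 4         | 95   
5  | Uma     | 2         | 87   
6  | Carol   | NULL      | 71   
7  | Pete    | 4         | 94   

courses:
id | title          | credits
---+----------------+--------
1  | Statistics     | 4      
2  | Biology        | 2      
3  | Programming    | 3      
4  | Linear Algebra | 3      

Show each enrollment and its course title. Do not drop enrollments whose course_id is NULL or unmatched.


LEFT JOIN keeps every row from enrollments (the left table); where course_id has no match in courses, the course columns become NULL. Walk through each enrollment:
  - enrollment 1 (Fiona): course_id=3 -> matches Programming
  - enrollment 2 (Dave): course_id=2 -> matches Biology
  - enrollment 3 (Sam): course_id=NULL, no match -> kept with NULL
  - enrollment 4 (Rosa): course_id=4 -> matches Linear Algebra
  - enrollment 5 (Uma): course_id=2 -> matches Biology
  - enrollment 6 (Carol): course_id=NULL, no match -> kept with NULL
  - enrollment 7 (Pete): course_id=4 -> matches Linear Algebra
All 7 rows appear; 2 have NULL course.

SQL:
SELECT a.student, b.title AS course
FROM enrollments a
LEFT JOIN courses b ON a.course_id = b.id

Result:
student | course        
--------+---------------
Fiona   | Programming   
Dave    | Biology       
Sam     | NULL          
Rosa    | Linear Algebra
Uma     | Biology       
Carol   | NULL          
Pete    | Linear Algebra


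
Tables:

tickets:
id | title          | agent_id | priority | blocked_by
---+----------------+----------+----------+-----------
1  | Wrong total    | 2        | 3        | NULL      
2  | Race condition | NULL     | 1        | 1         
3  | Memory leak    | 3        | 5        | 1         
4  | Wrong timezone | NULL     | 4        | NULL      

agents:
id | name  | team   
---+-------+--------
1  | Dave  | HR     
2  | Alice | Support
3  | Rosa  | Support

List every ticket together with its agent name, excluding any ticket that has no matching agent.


INNER JOIN keeps only tickets rows whose agent_id matches an id in agents. Walk through each ticket:
  - ticket 1 (Wrong total): agent_id=2 -> matches Alice
  - ticket 2 (Race condition): agent_id=NULL, no match -> dropped
  - ticket 3 (Memory leak): agent_id=3 -> matches Rosa
  - ticket 4 (Wrong timezone): agent_id=NULL, no match -> dropped
So 2 of 4 rows are dropped.

SQL:
SELECT a.title, b.name AS agent
FROM tickets a
INNER JOIN agents b ON a.agent_id = b.id

Result:
title       | agent
------------+------
Wrong total | Alice
Memory leak | Rosa 


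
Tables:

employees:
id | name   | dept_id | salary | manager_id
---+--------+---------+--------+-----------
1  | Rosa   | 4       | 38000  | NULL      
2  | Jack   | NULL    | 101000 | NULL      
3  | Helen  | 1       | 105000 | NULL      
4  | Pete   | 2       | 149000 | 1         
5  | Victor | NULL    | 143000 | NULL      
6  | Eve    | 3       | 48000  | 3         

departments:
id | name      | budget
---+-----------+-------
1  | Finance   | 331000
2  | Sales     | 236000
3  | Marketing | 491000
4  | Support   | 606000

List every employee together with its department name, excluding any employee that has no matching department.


INNER JOIN keeps only employees rows whose dept_id matches an id in departments. Walk through each employee:
  - employee 1 (Rosa): dept_id=4 -> matches Support
  - employee 2 (Jack): dept_id=NULL, no match -> dropped
  - employee 3 (Helen): dept_id=1 -> matches Finance
  - employee 4 (Pete): dept_id=2 -> matches Sales
  - employee 5 (Victor): dept_id=NULL, no match -> dropped
  - employee 6 (Eve): dept_id=3 -> matches Marketing
So 2 of 6 rows are dropped.

SQL:
SELECT a.name, b.name AS department
FROM employees a
INNER JOIN departments b ON a.dept_id = b.id

Result:
name  | department
------+-----------
Rosa  | Support   
Helen | Finance   
Pete  | Sales     
Eve   | Marketing 


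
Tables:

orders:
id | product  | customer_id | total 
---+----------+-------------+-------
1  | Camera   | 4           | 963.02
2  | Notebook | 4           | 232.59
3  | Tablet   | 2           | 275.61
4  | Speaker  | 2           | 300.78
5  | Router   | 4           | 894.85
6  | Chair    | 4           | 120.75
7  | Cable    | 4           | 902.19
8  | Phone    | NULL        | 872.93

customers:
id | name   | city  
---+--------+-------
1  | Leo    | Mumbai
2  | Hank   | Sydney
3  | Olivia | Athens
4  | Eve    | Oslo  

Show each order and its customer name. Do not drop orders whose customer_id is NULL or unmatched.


LEFT JOIN keeps every row from orders (the left table); where customer_id has no match in customers, the customer columns become NULL. Walk through each order:
  - order 1 (Camera): customer_id=4 -> matches Eve
  - order 2 (Notebook): customer_id=4 -> matches Eve
  - order 3 (Tablet): customer_id=2 -> matches Hank
  - order 4 (Speaker): customer_id=2 -> matches Hank
  - order 5 (Router): customer_id=4 -> matches Eve
  - order 6 (Chair): customer_id=4 -> matches Eve
  - order 7 (Cable): customer_id=4 -> matches Eve
  - order 8 (Phone): customer_id=NULL, no match -> kept with NULL
All 8 rows appear; 1 has NULL customer.

SQL:
SELECT a.product, b.name AS customer
FROM orders a
LEFT JOIN customers b ON a.customer_id = b.id

Result:
product  | customer
---------+---------
Camera   | Eve     
Notebook | Eve     
Tablet   | Hank    
Speaker  | Hank    
Router   | Eve     
Chair    | Eve     
Cable    | Eve     
Phone    | NULL    


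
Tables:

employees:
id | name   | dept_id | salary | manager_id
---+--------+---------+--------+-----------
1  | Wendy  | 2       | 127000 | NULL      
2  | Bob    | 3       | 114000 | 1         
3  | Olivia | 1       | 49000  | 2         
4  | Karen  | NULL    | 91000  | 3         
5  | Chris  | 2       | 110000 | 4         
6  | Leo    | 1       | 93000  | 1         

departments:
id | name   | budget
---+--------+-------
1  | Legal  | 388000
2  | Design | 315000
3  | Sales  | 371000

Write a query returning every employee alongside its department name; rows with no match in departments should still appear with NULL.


LEFT JOIN keeps every row from employees (the left table); where dept_id has no match in departments, the department columns become NULL. Walk through each employee:
  - employee 1 (Wendy): dept_id=2 -> matches Design
  - employee 2 (Bob): dept_id=3 -> matches Sales
  - employee 3 (Olivia): dept_id=1 -> matches Legal
  - employee 4 (Karen): dept_id=NULL, no match -> kept with NULL
  - employee 5 (Chris): dept_id=2 -> matches Design
  - employee 6 (Leo): dept_id=1 -> matches Legal
All 6 rows appear; 1 has NULL department.

SQL:
SELECT a.name, b.name AS department
FROM employees a
LEFT JOIN departments b ON a.dept_id = b.id

Result:
name   | department
-------+-----------
Wendy  | Design    
Bob    | Sales     
Olivia | Legal     
Karen  | NULL      
Chris  | Design    
Leo    | Legal     


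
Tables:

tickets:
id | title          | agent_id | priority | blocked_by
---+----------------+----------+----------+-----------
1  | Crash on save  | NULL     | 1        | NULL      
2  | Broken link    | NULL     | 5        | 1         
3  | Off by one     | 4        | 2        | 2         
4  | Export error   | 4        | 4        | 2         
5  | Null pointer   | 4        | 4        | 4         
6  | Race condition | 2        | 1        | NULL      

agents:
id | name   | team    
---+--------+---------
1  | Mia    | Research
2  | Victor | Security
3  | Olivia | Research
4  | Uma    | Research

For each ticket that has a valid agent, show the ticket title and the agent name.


INNER JOIN keeps only tickets rows whose agent_id matches an id in agents. Walk through each ticket:
  - ticket 1 (Crash on save): agent_id=NULL, no match -> dropped
  - ticket 2 (Broken link): agent_id=NULL, no match -> dropped
  - ticket 3 (Off by one): agent_id=4 -> matches Uma
  - ticket 4 (Export error): agent_id=4 -> matches Uma
  - ticket 5 (Null pointer): agent_id=4 -> matches Uma
  - ticket 6 (Race condition): agent_id=2 -> matches Victor
So 2 of 6 rows are dropped.

SQL:
SELECT a.title, b.name AS agent
FROM tickets a
INNER JOIN agents b ON a.agent_id = b.id

Result:
title          | agent 
---------------+-------
Off by one     | Uma   
Export error   | Uma   
Null pointer   | Uma   
Race condition | Victor


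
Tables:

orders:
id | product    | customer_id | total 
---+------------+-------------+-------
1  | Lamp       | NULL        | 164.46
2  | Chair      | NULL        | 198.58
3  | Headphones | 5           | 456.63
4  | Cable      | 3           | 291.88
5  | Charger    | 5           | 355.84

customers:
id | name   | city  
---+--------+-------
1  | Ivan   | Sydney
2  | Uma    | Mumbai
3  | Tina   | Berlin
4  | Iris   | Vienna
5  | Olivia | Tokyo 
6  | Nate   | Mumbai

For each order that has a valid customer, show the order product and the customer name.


INNER JOIN keeps only orders rows whose customer_id matches an id in customers. Walk through each order:
  - order 1 (Lamp): customer_id=NULL, no match -> dropped
  - order 2 (Chair): customer_id=NULL, no match -> dropped
  - order 3 (Headphones): customer_id=5 -> matches Olivia
  - order 4 (Cable): customer_id=3 -> matches Tina
  - order 5 (Charger): customer_id=5 -> matches Olivia
So 2 of 5 rows are dropped.

SQL:
SELECT a.product, b.name AS customer
FROM orders a
INNER JOIN customers b ON a.customer_id = b.id

Result:
product    | customer
-----------+---------
Headphones | Olivia  
Cable      | Tina    
Charger    | Olivia  


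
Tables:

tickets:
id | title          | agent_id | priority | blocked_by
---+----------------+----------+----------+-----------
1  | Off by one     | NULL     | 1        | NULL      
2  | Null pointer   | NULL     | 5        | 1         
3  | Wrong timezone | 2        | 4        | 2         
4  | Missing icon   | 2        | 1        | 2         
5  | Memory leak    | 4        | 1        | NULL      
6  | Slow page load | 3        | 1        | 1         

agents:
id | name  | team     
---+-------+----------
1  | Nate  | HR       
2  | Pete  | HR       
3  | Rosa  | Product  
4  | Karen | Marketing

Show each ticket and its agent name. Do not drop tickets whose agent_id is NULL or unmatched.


LEFT JOIN keeps every row from tickets (the left table); where agent_id has no match in agents, the agent columns become NULL. Walk through each ticket:
  - ticket 1 (Off by one): agent_id=NULL, no match -> kept with NULL
  - ticket 2 (Null pointer): agent_id=NULL, no match -> kept with NULL
  - ticket 3 (Wrong timezone): agent_id=2 -> matches Pete
  - ticket 4 (Missing icon): agent_id=2 -> matches Pete
  - ticket 5 (Memory leak): agent_id=4 -> matches Karen
  - ticket 6 (Slow page load): agent_id=3 -> matches Rosa
All 6 rows appear; 2 have NULL agent.

SQL:
SELECT a.title, b.name AS agent
FROM tickets a
LEFT JOIN agents b ON a.agent_id = b.id

Result:
title          | agent
---------------+------
Off by one     | NULL 
Null pointer   | NULL 
Wrong timezone | Pete 
Missing icon   | Pete 
Memory leak    | Karen
Slow page load | Rosa 


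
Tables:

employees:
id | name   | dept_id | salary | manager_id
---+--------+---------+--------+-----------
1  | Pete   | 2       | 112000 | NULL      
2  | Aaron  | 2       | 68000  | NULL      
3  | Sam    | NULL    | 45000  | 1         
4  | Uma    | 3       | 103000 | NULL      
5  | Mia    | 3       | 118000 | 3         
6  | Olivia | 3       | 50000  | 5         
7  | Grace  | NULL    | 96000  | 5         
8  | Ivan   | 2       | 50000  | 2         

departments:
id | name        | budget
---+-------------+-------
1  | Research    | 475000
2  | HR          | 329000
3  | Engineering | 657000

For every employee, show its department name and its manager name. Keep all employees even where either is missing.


Two LEFT JOINs from the same base table employees: one to departments via dept_id, one to employees itself via manager_id. Both are LEFT so every employee is preserved.
Match against departments:
  - employee 1 (Pete): dept_id=2 -> matches HR
  - employee 2 (Aaron): dept_id=2 -> matches HR
  - employee 3 (Sam): dept_id=NULL, no match -> kept with NULL
  - employee 4 (Uma): dept_id=3 -> matches Engineering
  - employee 5 (Mia): dept_id=3 -> matches Engineering
  - employee 6 (Olivia): dept_id=3 -> matches Engineering
  - employee 7 (Grace): dept_id=NULL, no match -> kept with NULL
  - employee 8 (Ivan): dept_id=2 -> matches HR
Match against employees (self):
  - employee 1 (Pete): manager_id=NULL -> NULL
  - employee 2 (Aaron): manager_id=NULL -> NULL
  - employee 3 (Sam): manager_id=1 -> Pete
  - employee 4 (Uma): manager_id=NULL -> NULL
  - employee 5 (Mia): manager_id=3 -> Sam
  - employee 6 (Olivia): manager_id=5 -> Mia
  - employee 7 (Grace): manager_id=5 -> Mia
  - employee 8 (Ivan): manager_id=2 -> Aaron

SQL:
SELECT a.name, b.name AS department, c.name AS manager
FROM employees a
LEFT JOIN departments b ON a.dept_id = b.id
LEFT JOIN employees c ON a.manager_id = c.id

Result:
name   | department  | manager
-------+-------------+--------
Pete   | HR          | NULL   
Aaron  | HR          | NULL   
Sam    | NULL        | Pete   
Uma    | Engineering | NULL   
Mia    | Engineering | Sam    
Olivia | Engineering | Mia    
Grace  | NULL        | Mia    
Ivan   | HR          | Aaron  


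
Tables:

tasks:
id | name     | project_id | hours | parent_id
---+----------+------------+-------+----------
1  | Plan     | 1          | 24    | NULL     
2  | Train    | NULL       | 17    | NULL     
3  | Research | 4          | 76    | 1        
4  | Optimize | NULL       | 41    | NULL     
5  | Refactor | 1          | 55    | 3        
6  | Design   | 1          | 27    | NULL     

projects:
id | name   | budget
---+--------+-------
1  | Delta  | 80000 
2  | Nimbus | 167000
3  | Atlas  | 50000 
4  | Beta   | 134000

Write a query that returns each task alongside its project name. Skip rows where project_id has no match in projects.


INNER JOIN keeps only tasks rows whose project_id matches an id in projects. Walk through each task:
  - task 1 (Plan): project_id=1 -> matches Delta
  - task 2 (Train): project_id=NULL, no match -> dropped
  - task 3 (Research): project_id=4 -> matches Beta
  - task 4 (Optimize): project_id=NULL, no match -> dropped
  - task 5 (Refactor): project_id=1 -> matches Delta
  - task 6 (Design): project_id=1 -> matches Delta
So 2 of 6 rows are dropped.

SQL:
SELECT a.name, b.name AS project
FROM tasks a
INNER JOIN projects b ON a.project_id = b.id

Result:
name     | project
---------+--------
Plan     | Delta  
Research | Beta   
Refactor | Delta  
Design   | Delta  


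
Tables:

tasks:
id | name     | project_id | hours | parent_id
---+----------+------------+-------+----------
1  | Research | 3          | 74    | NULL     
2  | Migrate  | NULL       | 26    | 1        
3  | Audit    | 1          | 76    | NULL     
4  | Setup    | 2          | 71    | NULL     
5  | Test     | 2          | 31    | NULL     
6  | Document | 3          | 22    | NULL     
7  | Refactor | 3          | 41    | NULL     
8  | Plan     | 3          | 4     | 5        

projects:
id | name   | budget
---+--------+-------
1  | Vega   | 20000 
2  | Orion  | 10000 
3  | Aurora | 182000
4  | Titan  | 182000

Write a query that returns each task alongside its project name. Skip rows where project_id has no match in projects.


INNER JOIN keeps only tasks rows whose project_id matches an id in projects. Walk through each task:
  - task 1 (Research): project_id=3 -> matches Aurora
  - task 2 (Migrate): project_id=NULL, no match -> dropped
  - task 3 (Audit): project_id=1 -> matches Vega
  - task 4 (Setup): project_id=2 -> matches Orion
  - task 5 (Test): project_id=2 -> matches Orion
  - task 6 (Document): project_id=3 -> matches Aurora
  - task 7 (Refactor): project_id=3 -> matches Aurora
  - task 8 (Plan): project_id=3 -> matches Aurora
So 1 of 8 rows is dropped.

SQL:
SELECT a.name, b.name AS project
FROM tasks a
INNER JOIN projects b ON a.project_id = b.id

Result:
name     | project
---------+--------
Research | Aurora 
Audit    | Vega   
Setup    | Orion  
Test     | Orion  
Document | Aurora 
Refactor | Aurora 
Plan     | Aurora 


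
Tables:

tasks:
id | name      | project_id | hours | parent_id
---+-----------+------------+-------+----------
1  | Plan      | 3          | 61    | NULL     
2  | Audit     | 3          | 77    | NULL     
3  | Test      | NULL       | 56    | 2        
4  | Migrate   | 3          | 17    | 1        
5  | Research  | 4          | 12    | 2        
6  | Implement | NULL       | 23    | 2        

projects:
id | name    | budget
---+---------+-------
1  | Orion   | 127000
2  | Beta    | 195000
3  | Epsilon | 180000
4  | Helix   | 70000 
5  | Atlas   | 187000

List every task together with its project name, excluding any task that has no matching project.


INNER JOIN keeps only tasks rows whose project_id matches an id in projects. Walk through each task:
  - task 1 (Plan): project_id=3 -> matches Epsilon
  - task 2 (Audit): project_id=3 -> matches Epsilon
  - task 3 (Test): project_id=NULL, no match -> dropped
  - task 4 (Migrate): project_id=3 -> matches Epsilon
  - task 5 (Research): project_id=4 -> matches Helix
  - task 6 (Implement): project_id=NULL, no match -> dropped
So 2 of 6 rows are dropped.

SQL:
SELECT a.name, b.name AS project
FROM tasks a
INNER JOIN projects b ON a.project_id = b.id

Result:
name     | project
---------+--------
Plan     | Epsilon
Audit    | Epsilon
Migrate  | Epsilon
Research | Helix  


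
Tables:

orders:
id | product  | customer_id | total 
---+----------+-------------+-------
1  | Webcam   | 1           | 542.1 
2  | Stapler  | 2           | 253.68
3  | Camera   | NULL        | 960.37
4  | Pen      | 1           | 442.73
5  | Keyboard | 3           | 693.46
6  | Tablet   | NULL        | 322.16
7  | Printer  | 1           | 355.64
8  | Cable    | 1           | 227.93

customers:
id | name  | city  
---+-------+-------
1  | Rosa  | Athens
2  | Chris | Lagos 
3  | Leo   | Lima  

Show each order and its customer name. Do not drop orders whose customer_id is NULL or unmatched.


LEFT JOIN keeps every row from orders (the left table); where customer_id has no match in customers, the customer columns become NULL. Walk through each order:
  - order 1 (Webcam): customer_id=1 -> matches Rosa
  - order 2 (Stapler): customer_id=2 -> matches Chris
  - order 3 (Camera): customer_id=NULL, no match -> kept with NULL
  - order 4 (Pen): customer_id=1 -> matches Rosa
  - order 5 (Keyboard): customer_id=3 -> matches Leo
  - order 6 (Tablet): customer_id=NULL, no match -> kept with NULL
  - order 7 (Printer): customer_id=1 -> matches Rosa
  - order 8 (Cable): customer_id=1 -> matches Rosa
All 8 rows appear; 2 have NULL customer.

SQL:
SELECT a.product, b.name AS customer
FROM orders a
LEFT JOIN customers b ON a.customer_id = b.id

Result:
product  | customer
---------+---------
Webcam   | Rosa    
Stapler  | Chris   
Camera   | NULL    
Pen      | Rosa    
Keyboard | Leo     
Tablet   | NULL    
Printer  | Rosa    
Cable    | Rosa    


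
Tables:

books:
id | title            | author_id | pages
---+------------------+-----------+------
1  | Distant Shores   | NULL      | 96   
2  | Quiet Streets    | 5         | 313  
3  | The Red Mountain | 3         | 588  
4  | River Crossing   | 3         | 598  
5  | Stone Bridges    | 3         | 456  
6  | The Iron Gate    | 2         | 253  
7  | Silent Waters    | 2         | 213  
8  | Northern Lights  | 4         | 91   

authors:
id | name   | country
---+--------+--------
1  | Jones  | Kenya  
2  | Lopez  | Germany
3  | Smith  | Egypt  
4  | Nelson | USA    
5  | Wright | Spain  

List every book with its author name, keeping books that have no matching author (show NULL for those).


LEFT JOIN keeps every row from books (the left table); where author_id has no match in authors, the author columns become NULL. Walk through each book:
  - book 1 (Distant Shores): author_id=NULL, no match -> kept with NULL
  - book 2 (Quiet Streets): author_id=5 -> matches Wright
  - book 3 (The Red Mountain): author_id=3 -> matches Smith
  - book 4 (River Crossing): author_id=3 -> matches Smith
  - book 5 (Stone Bridges): author_id=3 -> matches Smith
  - book 6 (The Iron Gate): author_id=2 -> matches Lopez
  - book 7 (Silent Waters): author_id=2 -> matches Lopez
  - book 8 (Northern Lights): author_id=4 -> matches Nelson
All 8 rows appear; 1 has NULL author.

SQL:
SELECT a.title, b.name AS author
FROM books a
LEFT JOIN authors b ON a.author_id = b.id

Result:
title            | author
-----------------+-------
Distant Shores   | NULL  
Quiet Streets    | Wright
The Red Mountain | Smith 
River Crossing   | Smith 
Stone Bridges    | Smith 
The Iron Gate    | Lopez 
Silent Waters    | Lopez 
Northern Lights  | Nelson


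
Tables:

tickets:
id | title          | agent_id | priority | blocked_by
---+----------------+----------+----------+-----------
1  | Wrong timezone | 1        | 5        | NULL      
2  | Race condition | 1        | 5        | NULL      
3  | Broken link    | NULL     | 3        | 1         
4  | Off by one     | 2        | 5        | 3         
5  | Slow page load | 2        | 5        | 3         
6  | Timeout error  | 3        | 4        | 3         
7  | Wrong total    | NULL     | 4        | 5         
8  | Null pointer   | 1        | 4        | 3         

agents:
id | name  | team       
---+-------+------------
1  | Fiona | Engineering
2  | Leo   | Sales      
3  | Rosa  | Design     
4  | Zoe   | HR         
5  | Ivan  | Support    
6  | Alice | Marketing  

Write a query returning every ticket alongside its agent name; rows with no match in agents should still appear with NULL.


LEFT JOIN keeps every row from tickets (the left table); where agent_id has no match in agents, the agent columns become NULL. Walk through each ticket:
  - ticket 1 (Wrong timezone): agent_id=1 -> matches Fiona
  - ticket 2 (Race condition): agent_id=1 -> matches Fiona
  - ticket 3 (Broken link): agent_id=NULL, no match -> kept with NULL
  - ticket 4 (Off by one): agent_id=2 -> matches Leo
  - ticket 5 (Slow page load): agent_id=2 -> matches Leo
  - ticket 6 (Timeout error): agent_id=3 -> matches Rosa
  - ticket 7 (Wrong total): agent_id=NULL, no match -> kept with NULL
  - ticket 8 (Null pointer): agent_id=1 -> matches Fiona
All 8 rows appear; 2 have NULL agent.

SQL:
SELECT a.title, b.name AS agent
FROM tickets a
LEFT JOIN agents b ON a.agent_id = b.id

Result:
title          | agent
---------------+------
Wrong timezone | Fiona
Race condition | Fiona
Broken link    | NULL 
Off by one     | Leo  
Slow page load | Leo  
Timeout error  | Rosa 
Wrong total    | NULL 
Null pointer   | Fiona


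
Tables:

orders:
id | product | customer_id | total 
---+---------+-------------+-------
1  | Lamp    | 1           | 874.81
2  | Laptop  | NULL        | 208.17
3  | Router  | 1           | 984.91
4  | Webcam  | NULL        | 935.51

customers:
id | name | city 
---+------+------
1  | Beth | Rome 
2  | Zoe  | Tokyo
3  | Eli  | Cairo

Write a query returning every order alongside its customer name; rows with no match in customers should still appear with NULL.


LEFT JOIN keeps every row from orders (the left table); where customer_id has no match in customers, the customer columns become NULL. Walk through each order:
  - order 1 (Lamp): customer_id=1 -> matches Beth
  - order 2 (Laptop): customer_id=NULL, no match -> kept with NULL
  - order 3 (Router): customer_id=1 -> matches Beth
  - order 4 (Webcam): customer_id=NULL, no match -> kept with NULL
All 4 rows appear; 2 have NULL customer.

SQL:
SELECT a.product, b.name AS customer
FROM orders a
LEFT JOIN customers b ON a.customer_id = b.id

Result:
product | customer
--------+---------
Lamp    | Beth    
Laptop  | NULL    
Router  | Beth    
Webcam  | NULL    


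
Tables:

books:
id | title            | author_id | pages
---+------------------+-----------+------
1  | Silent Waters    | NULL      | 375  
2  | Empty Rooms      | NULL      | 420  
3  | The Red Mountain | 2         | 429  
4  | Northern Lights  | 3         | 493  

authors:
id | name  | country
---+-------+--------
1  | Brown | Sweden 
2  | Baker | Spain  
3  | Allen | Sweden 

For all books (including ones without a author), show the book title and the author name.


LEFT JOIN keeps every row from books (the left table); where author_id has no match in authors, the author columns become NULL. Walk through each book:
  - book 1 (Silent Waters): author_id=NULL, no match -> kept with NULL
  - book 2 (Empty Rooms): author_id=NULL, no match -> kept with NULL
  - book 3 (The Red Mountain): author_id=2 -> matches Baker
  - book 4 (Northern Lights): author_id=3 -> matches Allen
All 4 rows appear; 2 have NULL author.

SQL:
SELECT a.title, b.name AS author
FROM books a
LEFT JOIN authors b ON a.author_id = b.id

Result:
title            | author
-----------------+-------
Silent Waters    | NULL  
Empty Rooms      | NULL  
The Red Mountain | Baker 
Northern Lights  | Allen 


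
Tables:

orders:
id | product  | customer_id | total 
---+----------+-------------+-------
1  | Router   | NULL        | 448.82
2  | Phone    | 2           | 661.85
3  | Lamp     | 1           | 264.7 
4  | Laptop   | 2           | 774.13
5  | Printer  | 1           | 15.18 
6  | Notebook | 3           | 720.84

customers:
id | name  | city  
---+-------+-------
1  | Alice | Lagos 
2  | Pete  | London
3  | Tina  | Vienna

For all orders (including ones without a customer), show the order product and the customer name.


LEFT JOIN keeps every row from orders (the left table); where customer_id has no match in customers, the customer columns become NULL. Walk through each order:
  - order 1 (Router): customer_id=NULL, no match -> kept with NULL
  - order 2 (Phone): customer_id=2 -> matches Pete
  - order 3 (Lamp): customer_id=1 -> matches Alice
  - order 4 (Laptop): customer_id=2 -> matches Pete
  - order 5 (Printer): customer_id=1 -> matches Alice
  - order 6 (Notebook): customer_id=3 -> matches Tina
All 6 rows appear; 1 has NULL customer.

SQL:
SELECT a.product, b.name AS customer
FROM orders a
LEFT JOIN customers b ON a.customer_id = b.id

Result:
product  | customer
---------+---------
Router   | NULL    
Phone    | Pete    
Lamp     | Alice   
Laptop   | Pete    
Printer  | Alice   
Notebook | Tina    
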